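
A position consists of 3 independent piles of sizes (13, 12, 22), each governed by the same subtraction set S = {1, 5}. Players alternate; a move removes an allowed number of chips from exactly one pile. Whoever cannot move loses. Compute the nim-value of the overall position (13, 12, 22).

All piles use S = {1, 5}:
G(0) = 0
G(1) = mex{0} = 1
G(2) = mex{1} = 0
G(3) = mex{0} = 1
G(4) = mex{1} = 0
G(5) = mex{0,0} = 1
G(6) = mex{1,1} = 0
G(7) = mex{0,0} = 1
G(8) = mex{1,1} = 0
G(9) = mex{0,0} = 1
G(10) = mex{1,1} = 0
G(11) = mex{0,0} = 1
G(12) = mex{1,1} = 0
G(13) = mex{0,0} = 1
G(14) = mex{1,1} = 0
G(15) = mex{0,0} = 1
G(16) = mex{1,1} = 0
G(17) = mex{0,0} = 1
G(18) = mex{1,1} = 0
G(19) = mex{0,0} = 1
G(20) = mex{1,1} = 0
G(21) = mex{0,0} = 1
G(22) = mex{1,1} = 0
Pile A: G(13) = 1.
Pile B: G(12) = 0.
Pile C: G(22) = 0.
Combined Grundy value = 1 ⊕ 0 ⊕ 0 = 1.

1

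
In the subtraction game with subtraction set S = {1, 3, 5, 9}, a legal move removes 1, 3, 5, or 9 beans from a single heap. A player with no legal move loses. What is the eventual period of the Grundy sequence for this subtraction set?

2

n :  0  1  2  3  4  5  6  7  8  9 10 11 12 13 14
G :  0  1  0  1  0  1  0  1  0  1  0  1  0  1  0
G(n+2) = G(n) holds for n = 0,…,8 (a full window of length max(S) = 9), so the sequence is purely periodic with period 2.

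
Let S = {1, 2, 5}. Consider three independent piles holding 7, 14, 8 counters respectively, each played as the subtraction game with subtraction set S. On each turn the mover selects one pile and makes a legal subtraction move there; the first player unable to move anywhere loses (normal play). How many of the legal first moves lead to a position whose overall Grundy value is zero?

All piles use S = {1, 2, 5}:
G(0) = 0
G(1) = mex{0} = 1
G(2) = mex{1,0} = 2
G(3) = mex{2,1} = 0
G(4) = mex{0,2} = 1
G(5) = mex{1,0,0} = 2
G(6) = mex{2,1,1} = 0
G(7) = mex{0,2,2} = 1
G(8) = mex{1,0,0} = 2
G(9) = mex{2,1,1} = 0
G(10) = mex{0,2,2} = 1
G(11) = mex{1,0,0} = 2
G(12) = mex{2,1,1} = 0
G(13) = mex{0,2,2} = 1
G(14) = mex{1,0,0} = 2
Pile A: G(7) = 1.
Pile B: G(14) = 2.
Pile C: G(8) = 2.
Combined Grundy value = 1 ⊕ 2 ⊕ 2 = 1.
A winning move leaves total XOR = 0, i.e. changes one component's Grundy value g to g ⊕ X where X is the current total.
Pile A: need g' = 1⊕1 = 0. Options: 7−1→G=0, 7−2→G=2, 7−5→G=2. Hits: 1.
Pile B: need g' = 2⊕1 = 3. Options: 14−1→G=1, 14−2→G=0, 14−5→G=0. Hits: 0.
Pile C: need g' = 2⊕1 = 3. Options: 8−1→G=1, 8−2→G=0, 8−5→G=0. Hits: 0.

1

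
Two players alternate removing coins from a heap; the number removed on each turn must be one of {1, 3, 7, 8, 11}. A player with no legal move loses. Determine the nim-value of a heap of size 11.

3

n :  0  1  2  3  4  5  6  7  8  9 10 11
G :  0  1  0  1  0  1  0  1  2  3  2  3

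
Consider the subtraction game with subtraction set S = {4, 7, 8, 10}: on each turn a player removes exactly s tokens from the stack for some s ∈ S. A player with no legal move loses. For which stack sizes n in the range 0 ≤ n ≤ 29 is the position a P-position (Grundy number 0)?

0, 1, 2, 3, 14, 15, 16, 17, 28, 29

n :  0  1  2  3  4  5  6  7  8  9 10 11 12 13 14 15 16 17 18 19 20 21 22 23 24 25 26 27 28 29
G :  0  0  0  0  1  1  1  1  2  2  2  2  3  3  0  0  0  0  1  1  1  1  2  2  2  2  3  3  0  0
P-positions are exactly the n with G(n) = 0.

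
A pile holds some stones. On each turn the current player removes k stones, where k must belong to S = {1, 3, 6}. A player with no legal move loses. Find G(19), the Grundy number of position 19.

1

n :  0  1  2  3  4  5  6  7  8  9 10 11 12 13 14 15 16 17 18 19
G :  0  1  0  1  0  1  2  3  2  0  1  0  1  0  1  2  3  2  0  1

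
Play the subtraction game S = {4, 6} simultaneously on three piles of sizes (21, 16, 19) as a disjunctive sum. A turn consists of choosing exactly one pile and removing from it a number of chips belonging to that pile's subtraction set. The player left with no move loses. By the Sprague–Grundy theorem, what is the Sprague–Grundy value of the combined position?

All piles use S = {4, 6}:
G(0) = 0
G(1) = mex{} = 0
G(2) = mex{} = 0
G(3) = mex{} = 0
G(4) = mex{0} = 1
G(5) = mex{0} = 1
G(6) = mex{0,0} = 1
G(7) = mex{0,0} = 1
G(8) = mex{1,0} = 2
G(9) = mex{1,0} = 2
G(10) = mex{1,1} = 0
G(11) = mex{1,1} = 0
G(12) = mex{2,1} = 0
G(13) = mex{2,1} = 0
G(14) = mex{0,2} = 1
G(15) = mex{0,2} = 1
G(16) = mex{0,0} = 1
G(17) = mex{0,0} = 1
G(18) = mex{1,0} = 2
G(19) = mex{1,0} = 2
G(20) = mex{1,1} = 0
G(21) = mex{1,1} = 0
Pile A: G(21) = 0.
Pile B: G(16) = 1.
Pile C: G(19) = 2.
Combined Grundy value = 0 ⊕ 1 ⊕ 2 = 3.

3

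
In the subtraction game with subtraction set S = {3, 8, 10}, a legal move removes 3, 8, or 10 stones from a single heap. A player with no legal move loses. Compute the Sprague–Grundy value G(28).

G(0) = 0
G(1) = mex{} = 0
G(2) = mex{} = 0
G(3) = mex{0} = 1
G(4) = mex{0} = 1
G(5) = mex{0} = 1
G(6) = mex{1} = 0
G(7) = mex{1} = 0
G(8) = mex{1,0} = 2
G(9) = mex{0,0} = 1
G(10) = mex{0,0,0} = 1
G(11) = mex{2,1,0} = 3
G(12) = mex{1,1,0} = 2
G(13) = mex{1,1,1} = 0
G(14) = mex{3,0,1} = 2
G(15) = mex{2,0,1} = 3
G(16) = mex{0,2,0} = 1
G(17) = mex{2,1,0} = 3
G(18) = mex{3,1,2} = 0
G(19) = mex{1,3,1} = 0
G(20) = mex{3,2,1} = 0
G(21) = mex{0,0,3} = 1
G(22) = mex{0,2,2} = 1
G(23) = mex{0,3,0} = 1
G(24) = mex{1,1,2} = 0
G(25) = mex{1,3,3} = 0
G(26) = mex{1,0,1} = 2
G(27) = mex{0,0,3} = 1
G(28) = mex{0,0,0} = 1

1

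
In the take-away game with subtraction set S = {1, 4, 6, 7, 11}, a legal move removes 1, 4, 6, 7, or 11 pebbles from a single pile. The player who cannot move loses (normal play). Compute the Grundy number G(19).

G(0) = 0
G(1) = mex{0} = 1
G(2) = mex{1} = 0
G(3) = mex{0} = 1
G(4) = mex{1,0} = 2
G(5) = mex{2,1} = 0
G(6) = mex{0,0,0} = 1
G(7) = mex{1,1,1,0} = 2
G(8) = mex{2,2,0,1} = 3
G(9) = mex{3,0,1,0} = 2
G(10) = mex{2,1,2,1} = 0
G(11) = mex{0,2,0,2,0} = 1
G(12) = mex{1,3,1,0,1} = 2
G(13) = mex{2,2,2,1,0} = 3
G(14) = mex{3,0,3,2,1} = 4
G(15) = mex{4,1,2,3,2} = 0
G(16) = mex{0,2,0,2,0} = 1
G(17) = mex{1,3,1,0,1} = 2
G(18) = mex{2,4,2,1,2} = 0
G(19) = mex{0,0,3,2,3} = 1

1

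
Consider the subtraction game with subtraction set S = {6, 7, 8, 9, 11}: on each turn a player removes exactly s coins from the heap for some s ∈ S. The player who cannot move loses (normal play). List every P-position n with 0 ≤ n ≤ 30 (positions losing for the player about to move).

0, 1, 2, 3, 4, 5, 17, 18, 19, 20, 21, 22

n :  0  1  2  3  4  5  6  7  8  9 10 11 12 13 14 15 16 17 18 19 20 21 22 23 24 25 26 27 28 29 30
G :  0  0  0  0  0  0  1  1  1  1  1  1  2  2  2  2  2  0  0  0  0  0  0  1  1  1  1  1  1  2  2
P-positions are exactly the n with G(n) = 0.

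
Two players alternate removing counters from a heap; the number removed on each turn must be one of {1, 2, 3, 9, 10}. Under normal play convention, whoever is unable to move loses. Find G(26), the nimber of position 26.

n :  0  1  2  3  4  5  6  7  8  9 10 11 12 13 14 15 16 17 18 19 20 21 22 23 24 25 26
G :  0  1  2  3  0  1  2  3  0  1  2  3  0  1  2  3  0  1  2  3  0  1  2  3  0  1  2

2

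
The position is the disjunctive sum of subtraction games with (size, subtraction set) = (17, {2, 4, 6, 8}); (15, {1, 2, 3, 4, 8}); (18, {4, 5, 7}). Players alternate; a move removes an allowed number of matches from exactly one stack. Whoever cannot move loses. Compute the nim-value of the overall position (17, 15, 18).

2

Stack A, S = {2, 4, 6, 8}:
G(0) = 0
G(1) = mex{} = 0
G(2) = mex{0} = 1
G(3) = mex{0} = 1
G(4) = mex{1,0} = 2
G(5) = mex{1,0} = 2
G(6) = mex{2,1,0} = 3
G(7) = mex{2,1,0} = 3
G(8) = mex{3,2,1,0} = 4
G(9) = mex{3,2,1,0} = 4
G(10) = mex{4,3,2,1} = 0
G(11) = mex{4,3,2,1} = 0
G(12) = mex{0,4,3,2} = 1
G(13) = mex{0,4,3,2} = 1
G(14) = mex{1,0,4,3} = 2
G(15) = mex{1,0,4,3} = 2
G(16) = mex{2,1,0,4} = 3
G(17) = mex{2,1,0,4} = 3
G_A(17) = 3.
Stack B, S = {1, 2, 3, 4, 8}:
G(0) = 0
G(1) = mex{0} = 1
G(2) = mex{1,0} = 2
G(3) = mex{2,1,0} = 3
G(4) = mex{3,2,1,0} = 4
G(5) = mex{4,3,2,1} = 0
G(6) = mex{0,4,3,2} = 1
G(7) = mex{1,0,4,3} = 2
G(8) = mex{2,1,0,4,0} = 3
G(9) = mex{3,2,1,0,1} = 4
G(10) = mex{4,3,2,1,2} = 0
G(11) = mex{0,4,3,2,3} = 1
G(12) = mex{1,0,4,3,4} = 2
G(13) = mex{2,1,0,4,0} = 3
G(14) = mex{3,2,1,0,1} = 4
G(15) = mex{4,3,2,1,2} = 0
G_B(15) = 0.
Stack C, S = {4, 5, 7}:
G(0) = 0
G(1) = mex{} = 0
G(2) = mex{} = 0
G(3) = mex{} = 0
G(4) = mex{0} = 1
G(5) = mex{0,0} = 1
G(6) = mex{0,0} = 1
G(7) = mex{0,0,0} = 1
G(8) = mex{1,0,0} = 2
G(9) = mex{1,1,0} = 2
G(10) = mex{1,1,0} = 2
G(11) = mex{1,1,1} = 0
G(12) = mex{2,1,1} = 0
G(13) = mex{2,2,1} = 0
G(14) = mex{2,2,1} = 0
G(15) = mex{0,2,2} = 1
G(16) = mex{0,0,2} = 1
G(17) = mex{0,0,2} = 1
G(18) = mex{0,0,0} = 1
G_C(18) = 1.
Combined Grundy value = 3 ⊕ 0 ⊕ 1 = 2.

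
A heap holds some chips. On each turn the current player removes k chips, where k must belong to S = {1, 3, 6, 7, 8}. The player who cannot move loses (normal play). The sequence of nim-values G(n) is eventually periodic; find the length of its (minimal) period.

n :  0  1  2  3  4  5  6  7  8  9 10 11 12 13 14 15 16 17 18 19 20 21 22 23 24 25 26 27
G :  0  1  0  1  0  1  2  3  2  3  2  3  4  0  1  0  1  0  1  2  3  2  3  2  3  4  0  1
G(n+13) = G(n) holds for n = 0,…,7 (a full window of length max(S) = 8), so the sequence is purely periodic with period 13.

13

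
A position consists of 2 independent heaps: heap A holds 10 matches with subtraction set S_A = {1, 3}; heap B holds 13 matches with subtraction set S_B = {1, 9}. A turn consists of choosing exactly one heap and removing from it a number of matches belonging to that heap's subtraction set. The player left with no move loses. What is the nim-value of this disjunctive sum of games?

1

Heap A, S = {1, 3}:
n :  0  1  2  3  4  5  6  7  8  9 10
G :  0  1  0  1  0  1  0  1  0  1  0
G_A(10) = 0.
Heap B, S = {1, 9}:
n :  0  1  2  3  4  5  6  7  8  9 10 11 12 13
G :  0  1  0  1  0  1  0  1  0  1  0  1  0  1
G_B(13) = 1.
Combined Grundy value = 0 ⊕ 1 = 1.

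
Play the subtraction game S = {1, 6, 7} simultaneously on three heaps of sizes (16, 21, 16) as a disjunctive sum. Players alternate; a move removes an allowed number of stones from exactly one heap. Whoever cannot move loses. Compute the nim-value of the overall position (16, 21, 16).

3

All heaps use S = {1, 6, 7}:
n :  0  1  2  3  4  5  6  7  8  9 10 11 12 13 14 15 16 17 18 19 20 21
G :  0  1  0  1  0  1  2  3  2  3  2  3  0  1  0  1  0  1  2  3  2  3
Heap A: G(16) = 0.
Heap B: G(21) = 3.
Heap C: G(16) = 0.
Combined Grundy value = 0 ⊕ 3 ⊕ 0 = 3.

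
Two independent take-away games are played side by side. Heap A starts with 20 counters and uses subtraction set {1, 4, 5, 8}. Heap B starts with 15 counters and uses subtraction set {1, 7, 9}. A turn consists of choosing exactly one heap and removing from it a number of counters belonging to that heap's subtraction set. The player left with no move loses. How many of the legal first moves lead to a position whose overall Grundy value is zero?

Heap A, S = {1, 4, 5, 8}:
n :  0  1  2  3  4  5  6  7  8  9 10 11 12 13 14 15 16 17 18 19 20
G :  0  1  0  1  2  3  2  3  4  0  1  0  1  2  3  2  3  4  0  1  0
G_A(20) = 0.
Heap B, S = {1, 7, 9}:
n :  0  1  2  3  4  5  6  7  8  9 10 11 12 13 14 15
G :  0  1  0  1  0  1  0  1  0  1  0  1  0  1  0  1
G_B(15) = 1.
Combined Grundy value = 0 ⊕ 1 = 1.
A winning move leaves total XOR = 0, i.e. changes one component's Grundy value g to g ⊕ X where X is the current total.
Heap A: need g' = 0⊕1 = 1. Options: 20−1→G=1, 20−4→G=3, 20−5→G=2, 20−8→G=1. Hits: 2.
Heap B: need g' = 1⊕1 = 0. Options: 15−1→G=0, 15−7→G=0, 15−9→G=0. Hits: 3.

5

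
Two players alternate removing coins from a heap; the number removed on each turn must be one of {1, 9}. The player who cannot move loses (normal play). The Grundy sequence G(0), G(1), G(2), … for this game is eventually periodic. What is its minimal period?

G(0) = 0
G(1) = mex{0} = 1
G(2) = mex{1} = 0
G(3) = mex{0} = 1
G(4) = mex{1} = 0
G(5) = mex{0} = 1
G(6) = mex{1} = 0
G(7) = mex{0} = 1
G(8) = mex{1} = 0
G(9) = mex{0,0} = 1
G(10) = mex{1,1} = 0
G(11) = mex{0,0} = 1
G(12) = mex{1,1} = 0
G(13) = mex{0,0} = 1
G(14) = mex{1,1} = 0
G(n+2) = G(n) holds for n = 0,…,8 (a full window of length max(S) = 9), so the sequence is purely periodic with period 2.

2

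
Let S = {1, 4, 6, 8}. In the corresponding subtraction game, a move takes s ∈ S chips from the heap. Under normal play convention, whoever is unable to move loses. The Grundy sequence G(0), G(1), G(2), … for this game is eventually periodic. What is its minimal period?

G(0) = 0
G(1) = mex{0} = 1
G(2) = mex{1} = 0
G(3) = mex{0} = 1
G(4) = mex{1,0} = 2
G(5) = mex{2,1} = 0
G(6) = mex{0,0,0} = 1
G(7) = mex{1,1,1} = 0
G(8) = mex{0,2,0,0} = 1
G(9) = mex{1,0,1,1} = 2
G(10) = mex{2,1,2,0} = 3
G(11) = mex{3,0,0,1} = 2
G(12) = mex{2,1,1,2} = 0
G(13) = mex{0,2,0,0} = 1
G(14) = mex{1,3,1,1} = 0
G(15) = mex{0,2,2,0} = 1
G(16) = mex{1,0,3,1} = 2
G(17) = mex{2,1,2,2} = 0
G(18) = mex{0,0,0,3} = 1
G(19) = mex{1,1,1,2} = 0
G(20) = mex{0,2,0,0} = 1
G(21) = mex{1,0,1,1} = 2
G(22) = mex{2,1,2,0} = 3
G(23) = mex{3,0,0,1} = 2
G(24) = mex{2,1,1,2} = 0
G(25) = mex{0,2,0,0} = 1
G(n+12) = G(n) holds for n = 0,…,7 (a full window of length max(S) = 8), so the sequence is purely periodic with period 12.

12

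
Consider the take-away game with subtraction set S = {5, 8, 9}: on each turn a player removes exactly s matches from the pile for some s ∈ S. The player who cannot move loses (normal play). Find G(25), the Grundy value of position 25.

n :  0  1  2  3  4  5  6  7  8  9 10 11 12 13 14 15 16 17 18 19 20 21 22 23 24 25
G :  0  0  0  0  0  1  1  1  1  1  2  2  2  2  0  0  0  0  0  1  1  1  1  1  2  2

2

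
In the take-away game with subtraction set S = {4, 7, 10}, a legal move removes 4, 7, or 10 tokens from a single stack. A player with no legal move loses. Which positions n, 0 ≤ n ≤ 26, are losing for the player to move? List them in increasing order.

0, 1, 2, 3, 14, 15, 16, 17

n :  0  1  2  3  4  5  6  7  8  9 10 11 12 13 14 15 16 17 18 19 20 21 22 23 24 25 26
G :  0  0  0  0  1  1  1  1  2  2  2  2  3  3  0  0  0  0  1  1  1  1  2  2  2  2  3
P-positions are exactly the n with G(n) = 0.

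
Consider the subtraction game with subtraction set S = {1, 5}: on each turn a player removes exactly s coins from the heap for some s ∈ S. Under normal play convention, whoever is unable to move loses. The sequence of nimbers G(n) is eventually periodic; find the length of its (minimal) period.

n :  0  1  2  3  4  5  6  7  8  9 10 11 12 13 14
G :  0  1  0  1  0  1  0  1  0  1  0  1  0  1  0
G(n+2) = G(n) holds for n = 0,…,4 (a full window of length max(S) = 5), so the sequence is purely periodic with period 2.

2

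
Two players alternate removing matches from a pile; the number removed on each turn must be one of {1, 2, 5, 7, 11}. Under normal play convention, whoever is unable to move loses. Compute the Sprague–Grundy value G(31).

n :  0  1  2  3  4  5  6  7  8  9 10 11 12 13 14 15 16 17 18 19 20 21 22 23 24 25 26 27 28 29 30 31
G :  0  1  2  0  1  2  0  1  2  0  1  2  0  1  2  0  1  2  0  1  2  0  1  2  0  1  2  0  1  2  0  1

1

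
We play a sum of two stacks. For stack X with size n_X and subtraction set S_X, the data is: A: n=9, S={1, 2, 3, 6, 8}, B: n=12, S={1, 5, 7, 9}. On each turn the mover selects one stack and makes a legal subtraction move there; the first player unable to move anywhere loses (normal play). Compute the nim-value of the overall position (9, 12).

Stack A, S = {1, 2, 3, 6, 8}:
n : 0 1 2 3 4 5 6 7 8 9
G : 0 1 2 3 0 1 2 3 4 0
G_A(9) = 0.
Stack B, S = {1, 5, 7, 9}:
G(0) = 0
G(1) = mex{0} = 1
G(2) = mex{1} = 0
G(3) = mex{0} = 1
G(4) = mex{1} = 0
G(5) = mex{0,0} = 1
G(6) = mex{1,1} = 0
G(7) = mex{0,0,0} = 1
G(8) = mex{1,1,1} = 0
G(9) = mex{0,0,0,0} = 1
G(10) = mex{1,1,1,1} = 0
G(11) = mex{0,0,0,0} = 1
G(12) = mex{1,1,1,1} = 0
G_B(12) = 0.
Combined Grundy value = 0 ⊕ 0 = 0.

0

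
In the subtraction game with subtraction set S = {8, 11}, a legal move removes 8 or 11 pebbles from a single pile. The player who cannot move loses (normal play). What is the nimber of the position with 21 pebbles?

0

G(0) = 0
G(1) = mex{} = 0
G(2) = mex{} = 0
G(3) = mex{} = 0
G(4) = mex{} = 0
G(5) = mex{} = 0
G(6) = mex{} = 0
G(7) = mex{} = 0
G(8) = mex{0} = 1
G(9) = mex{0} = 1
G(10) = mex{0} = 1
G(11) = mex{0,0} = 1
G(12) = mex{0,0} = 1
G(13) = mex{0,0} = 1
G(14) = mex{0,0} = 1
G(15) = mex{0,0} = 1
G(16) = mex{1,0} = 2
G(17) = mex{1,0} = 2
G(18) = mex{1,0} = 2
G(19) = mex{1,1} = 0
G(20) = mex{1,1} = 0
G(21) = mex{1,1} = 0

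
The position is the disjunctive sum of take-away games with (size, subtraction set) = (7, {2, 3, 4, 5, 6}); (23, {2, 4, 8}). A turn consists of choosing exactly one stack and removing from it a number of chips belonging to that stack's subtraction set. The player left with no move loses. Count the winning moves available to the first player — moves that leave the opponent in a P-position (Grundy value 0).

Stack A, S = {2, 3, 4, 5, 6}:
n : 0 1 2 3 4 5 6 7
G : 0 0 1 1 2 2 3 3
G_A(7) = 3.
Stack B, S = {2, 4, 8}:
n :  0  1  2  3  4  5  6  7  8  9 10 11 12 13 14 15 16 17 18 19 20 21 22 23
G :  0  0  1  1  2  2  0  0  1  1  2  2  0  0  1  1  2  2  0  0  1  1  2  2
G_B(23) = 2.
Combined Grundy value = 3 ⊕ 2 = 1.
A winning move leaves total XOR = 0, i.e. changes one component's Grundy value g to g ⊕ X where X is the current total.
Stack A: need g' = 3⊕1 = 2. Options: 7−2→G=2, 7−3→G=2, 7−4→G=1, 7−5→G=1, 7−6→G=0. Hits: 2.
Stack B: need g' = 2⊕1 = 3. Options: 23−2→G=1, 23−4→G=0, 23−8→G=1. Hits: 0.

2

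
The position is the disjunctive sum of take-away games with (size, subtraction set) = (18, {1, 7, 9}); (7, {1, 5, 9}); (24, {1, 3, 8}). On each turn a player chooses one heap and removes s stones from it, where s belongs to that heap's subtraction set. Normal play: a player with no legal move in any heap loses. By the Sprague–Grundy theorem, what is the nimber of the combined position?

Heap A, S = {1, 7, 9}:
G(0) = 0
G(1) = mex{0} = 1
G(2) = mex{1} = 0
G(3) = mex{0} = 1
G(4) = mex{1} = 0
G(5) = mex{0} = 1
G(6) = mex{1} = 0
G(7) = mex{0,0} = 1
G(8) = mex{1,1} = 0
G(9) = mex{0,0,0} = 1
G(10) = mex{1,1,1} = 0
G(11) = mex{0,0,0} = 1
G(12) = mex{1,1,1} = 0
G(13) = mex{0,0,0} = 1
G(14) = mex{1,1,1} = 0
G(15) = mex{0,0,0} = 1
G(16) = mex{1,1,1} = 0
G(17) = mex{0,0,0} = 1
G(18) = mex{1,1,1} = 0
G_A(18) = 0.
Heap B, S = {1, 5, 9}:
G(0) = 0
G(1) = mex{0} = 1
G(2) = mex{1} = 0
G(3) = mex{0} = 1
G(4) = mex{1} = 0
G(5) = mex{0,0} = 1
G(6) = mex{1,1} = 0
G(7) = mex{0,0} = 1
G_B(7) = 1.
Heap C, S = {1, 3, 8}:
n :  0  1  2  3  4  5  6  7  8  9 10 11 12 13 14 15 16 17 18 19 20 21 22 23 24
G :  0  1  0  1  0  1  0  1  2  3  2  0  1  0  1  0  1  0  1  2  3  2  0  1  0
G_C(24) = 0.
Combined Grundy value = 0 ⊕ 1 ⊕ 0 = 1.

1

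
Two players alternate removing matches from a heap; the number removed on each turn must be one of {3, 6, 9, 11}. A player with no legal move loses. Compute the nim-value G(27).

4

n :  0  1  2  3  4  5  6  7  8  9 10 11 12 13 14 15 16 17 18 19 20 21 22 23 24 25 26 27
G :  0  0  0  1  1  1  2  2  2  3  3  3  4  4  0  0  0  1  1  1  2  2  2  3  3  3  4  4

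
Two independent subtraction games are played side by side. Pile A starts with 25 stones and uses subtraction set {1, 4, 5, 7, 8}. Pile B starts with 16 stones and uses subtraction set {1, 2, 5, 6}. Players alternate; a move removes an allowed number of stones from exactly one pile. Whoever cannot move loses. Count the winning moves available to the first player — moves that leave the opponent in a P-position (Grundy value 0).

Pile A, S = {1, 4, 5, 7, 8}:
n :  0  1  2  3  4  5  6  7  8  9 10 11 12 13 14 15 16 17 18 19 20 21 22 23 24 25
G :  0  1  0  1  2  3  2  3  4  5  4  0  1  0  1  2  3  2  3  4  5  4  0  1  0  1
G_A(25) = 1.
Pile B, S = {1, 2, 5, 6}:
n :  0  1  2  3  4  5  6  7  8  9 10 11 12 13 14 15 16
G :  0  1  2  0  1  2  3  0  1  2  0  1  2  3  0  1  2
G_B(16) = 2.
Combined Grundy value = 1 ⊕ 2 = 3.
A winning move leaves total XOR = 0, i.e. changes one component's Grundy value g to g ⊕ X where X is the current total.
Pile A: need g' = 1⊕3 = 2. Options: 25−1→G=0, 25−4→G=4, 25−5→G=5, 25−7→G=3, 25−8→G=2. Hits: 1.
Pile B: need g' = 2⊕3 = 1. Options: 16−1→G=1, 16−2→G=0, 16−5→G=1, 16−6→G=0. Hits: 2.

3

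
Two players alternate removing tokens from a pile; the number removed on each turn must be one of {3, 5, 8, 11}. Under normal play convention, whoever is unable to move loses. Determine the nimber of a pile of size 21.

G(0) = 0
G(1) = mex{} = 0
G(2) = mex{} = 0
G(3) = mex{0} = 1
G(4) = mex{0} = 1
G(5) = mex{0,0} = 1
G(6) = mex{1,0} = 2
G(7) = mex{1,0} = 2
G(8) = mex{1,1,0} = 2
G(9) = mex{2,1,0} = 3
G(10) = mex{2,1,0} = 3
G(11) = mex{2,2,1,0} = 3
G(12) = mex{3,2,1,0} = 4
G(13) = mex{3,2,1,0} = 4
G(14) = mex{3,3,2,1} = 0
G(15) = mex{4,3,2,1} = 0
G(16) = mex{4,3,2,1} = 0
G(17) = mex{0,4,3,2} = 1
G(18) = mex{0,4,3,2} = 1
G(19) = mex{0,0,3,2} = 1
G(20) = mex{1,0,4,3} = 2
G(21) = mex{1,0,4,3} = 2

2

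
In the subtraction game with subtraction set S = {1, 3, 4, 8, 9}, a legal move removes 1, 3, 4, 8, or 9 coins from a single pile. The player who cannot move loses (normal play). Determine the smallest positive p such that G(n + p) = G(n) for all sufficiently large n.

n :  0  1  2  3  4  5  6  7  8  9 10 11 12 13 14 15 16 17 18 19 20 21 22 23 24 25
G :  0  1  0  1  2  3  2  0  1  4  3  2  0  1  0  1  2  3  2  0  1  4  3  2  0  1
G(n+12) = G(n) holds for n = 0,…,8 (a full window of length max(S) = 9), so the sequence is purely periodic with period 12.

12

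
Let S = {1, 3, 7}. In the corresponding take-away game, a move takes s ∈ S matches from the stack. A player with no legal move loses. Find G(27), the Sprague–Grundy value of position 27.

1

n :  0  1  2  3  4  5  6  7  8  9 10 11 12 13 14 15 16 17 18 19 20 21 22 23 24 25 26 27
G :  0  1  0  1  0  1  0  1  0  1  0  1  0  1  0  1  0  1  0  1  0  1  0  1  0  1  0  1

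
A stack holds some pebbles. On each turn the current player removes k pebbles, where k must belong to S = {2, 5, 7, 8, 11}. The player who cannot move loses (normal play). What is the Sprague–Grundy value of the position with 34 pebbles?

2

n :  0  1  2  3  4  5  6  7  8  9 10 11 12 13 14 15 16 17 18 19 20 21 22 23 24 25 26 27 28 29 30 31 32 33 34
G :  0  0  1  1  0  2  1  3  2  2  0  3  1  0  0  1  1  3  2  4  3  2  2  0  5  1  0  0  1  1  3  2  4  3  2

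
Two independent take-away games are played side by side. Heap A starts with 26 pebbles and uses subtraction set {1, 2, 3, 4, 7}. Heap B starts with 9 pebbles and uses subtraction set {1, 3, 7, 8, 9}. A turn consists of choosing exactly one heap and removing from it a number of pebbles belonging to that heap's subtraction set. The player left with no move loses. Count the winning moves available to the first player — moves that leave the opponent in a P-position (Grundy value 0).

Heap A, S = {1, 2, 3, 4, 7}:
G(0) = 0
G(1) = mex{0} = 1
G(2) = mex{1,0} = 2
G(3) = mex{2,1,0} = 3
G(4) = mex{3,2,1,0} = 4
G(5) = mex{4,3,2,1} = 0
G(6) = mex{0,4,3,2} = 1
G(7) = mex{1,0,4,3,0} = 2
G(8) = mex{2,1,0,4,1} = 3
G(9) = mex{3,2,1,0,2} = 4
G(10) = mex{4,3,2,1,3} = 0
G(11) = mex{0,4,3,2,4} = 1
G(12) = mex{1,0,4,3,0} = 2
G(13) = mex{2,1,0,4,1} = 3
G(14) = mex{3,2,1,0,2} = 4
G(15) = mex{4,3,2,1,3} = 0
G(16) = mex{0,4,3,2,4} = 1
G(17) = mex{1,0,4,3,0} = 2
G(18) = mex{2,1,0,4,1} = 3
G(19) = mex{3,2,1,0,2} = 4
G(20) = mex{4,3,2,1,3} = 0
G(21) = mex{0,4,3,2,4} = 1
G(22) = mex{1,0,4,3,0} = 2
G(23) = mex{2,1,0,4,1} = 3
G(24) = mex{3,2,1,0,2} = 4
G(25) = mex{4,3,2,1,3} = 0
G(26) = mex{0,4,3,2,4} = 1
G_A(26) = 1.
Heap B, S = {1, 3, 7, 8, 9}:
G(0) = 0
G(1) = mex{0} = 1
G(2) = mex{1} = 0
G(3) = mex{0,0} = 1
G(4) = mex{1,1} = 0
G(5) = mex{0,0} = 1
G(6) = mex{1,1} = 0
G(7) = mex{0,0,0} = 1
G(8) = mex{1,1,1,0} = 2
G(9) = mex{2,0,0,1,0} = 3
G_B(9) = 3.
Combined Grundy value = 1 ⊕ 3 = 2.
A winning move leaves total XOR = 0, i.e. changes one component's Grundy value g to g ⊕ X where X is the current total.
Heap A: need g' = 1⊕2 = 3. Options: 26−1→G=0, 26−2→G=4, 26−3→G=3, 26−4→G=2, 26−7→G=4. Hits: 1.
Heap B: need g' = 3⊕2 = 1. Options: 9−1→G=2, 9−3→G=0, 9−7→G=0, 9−8→G=1, 9−9→G=0. Hits: 1.

2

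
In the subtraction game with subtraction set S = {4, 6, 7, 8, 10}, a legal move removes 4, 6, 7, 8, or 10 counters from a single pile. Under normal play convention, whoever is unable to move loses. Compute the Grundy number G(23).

G(0) = 0
G(1) = mex{} = 0
G(2) = mex{} = 0
G(3) = mex{} = 0
G(4) = mex{0} = 1
G(5) = mex{0} = 1
G(6) = mex{0,0} = 1
G(7) = mex{0,0,0} = 1
G(8) = mex{1,0,0,0} = 2
G(9) = mex{1,0,0,0} = 2
G(10) = mex{1,1,0,0,0} = 2
G(11) = mex{1,1,1,0,0} = 2
G(12) = mex{2,1,1,1,0} = 3
G(13) = mex{2,1,1,1,0} = 3
G(14) = mex{2,2,1,1,1} = 0
G(15) = mex{2,2,2,1,1} = 0
G(16) = mex{3,2,2,2,1} = 0
G(17) = mex{3,2,2,2,1} = 0
G(18) = mex{0,3,2,2,2} = 1
G(19) = mex{0,3,3,2,2} = 1
G(20) = mex{0,0,3,3,2} = 1
G(21) = mex{0,0,0,3,2} = 1
G(22) = mex{1,0,0,0,3} = 2
G(23) = mex{1,0,0,0,3} = 2

2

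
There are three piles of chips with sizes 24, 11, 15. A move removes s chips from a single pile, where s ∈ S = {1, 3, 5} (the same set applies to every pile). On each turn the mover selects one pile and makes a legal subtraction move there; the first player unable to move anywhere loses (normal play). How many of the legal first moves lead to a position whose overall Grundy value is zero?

0

All piles use S = {1, 3, 5}:
n :  0  1  2  3  4  5  6  7  8  9 10 11 12 13 14 15 16 17 18 19 20 21 22 23 24
G :  0  1  0  1  0  1  0  1  0  1  0  1  0  1  0  1  0  1  0  1  0  1  0  1  0
Pile A: G(24) = 0.
Pile B: G(11) = 1.
Pile C: G(15) = 1.
Combined Grundy value = 0 ⊕ 1 ⊕ 1 = 0.
A winning move leaves total XOR = 0, i.e. changes one component's Grundy value g to g ⊕ X where X is the current total.
Pile A: target g' = 0⊕0 = 0, but every legal move changes the Grundy value (mex property), so 0 moves.
Pile B: target g' = 1⊕0 = 1, but every legal move changes the Grundy value (mex property), so 0 moves.
Pile C: target g' = 1⊕0 = 1, but every legal move changes the Grundy value (mex property), so 0 moves.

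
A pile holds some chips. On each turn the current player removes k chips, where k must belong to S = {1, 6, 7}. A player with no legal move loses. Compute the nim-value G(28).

n :  0  1  2  3  4  5  6  7  8  9 10 11 12 13 14 15 16 17 18 19 20 21 22 23 24 25 26 27 28
G :  0  1  0  1  0  1  2  3  2  3  2  3  0  1  0  1  0  1  2  3  2  3  2  3  0  1  0  1  0

0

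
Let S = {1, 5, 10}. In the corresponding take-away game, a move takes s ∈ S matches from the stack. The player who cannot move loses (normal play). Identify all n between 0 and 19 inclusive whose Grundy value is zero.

n :  0  1  2  3  4  5  6  7  8  9 10 11 12 13 14 15 16 17 18 19
G :  0  1  0  1  0  1  0  1  0  1  2  3  2  3  2  0  1  0  1  0
P-positions are exactly the n with G(n) = 0.

0, 2, 4, 6, 8, 15, 17, 19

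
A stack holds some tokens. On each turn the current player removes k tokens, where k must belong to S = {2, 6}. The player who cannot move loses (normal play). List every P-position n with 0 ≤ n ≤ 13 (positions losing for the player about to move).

G(0) = 0
G(1) = mex{} = 0
G(2) = mex{0} = 1
G(3) = mex{0} = 1
G(4) = mex{1} = 0
G(5) = mex{1} = 0
G(6) = mex{0,0} = 1
G(7) = mex{0,0} = 1
G(8) = mex{1,1} = 0
G(9) = mex{1,1} = 0
G(10) = mex{0,0} = 1
G(11) = mex{0,0} = 1
G(12) = mex{1,1} = 0
G(13) = mex{1,1} = 0
P-positions are exactly the n with G(n) = 0.

0, 1, 4, 5, 8, 9, 12, 13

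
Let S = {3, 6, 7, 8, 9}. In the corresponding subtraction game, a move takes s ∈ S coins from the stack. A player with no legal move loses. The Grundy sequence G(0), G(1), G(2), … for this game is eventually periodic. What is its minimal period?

12

n :  0  1  2  3  4  5  6  7  8  9 10 11 12 13 14 15 16 17 18 19 20 21 22 23 24 25
G :  0  0  0  1  1  1  2  2  2  3  3  3  0  0  0  1  1  1  2  2  2  3  3  3  0  0
G(n+12) = G(n) holds for n = 0,…,8 (a full window of length max(S) = 9), so the sequence is purely periodic with period 12.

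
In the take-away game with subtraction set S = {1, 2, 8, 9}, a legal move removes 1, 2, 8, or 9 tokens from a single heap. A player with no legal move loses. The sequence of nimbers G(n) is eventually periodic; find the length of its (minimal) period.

n :  0  1  2  3  4  5  6  7  8  9 10 11 12 13 14 15 16 17 18 19 20 21
G :  0  1  2  0  1  2  0  1  2  3  0  1  2  0  1  2  0  1  2  3  0  1
G(n+10) = G(n) holds for n = 0,…,8 (a full window of length max(S) = 9), so the sequence is purely periodic with period 10.

10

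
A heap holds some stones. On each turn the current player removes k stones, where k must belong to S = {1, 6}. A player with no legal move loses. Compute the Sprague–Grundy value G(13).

2

G(0) = 0
G(1) = mex{0} = 1
G(2) = mex{1} = 0
G(3) = mex{0} = 1
G(4) = mex{1} = 0
G(5) = mex{0} = 1
G(6) = mex{1,0} = 2
G(7) = mex{2,1} = 0
G(8) = mex{0,0} = 1
G(9) = mex{1,1} = 0
G(10) = mex{0,0} = 1
G(11) = mex{1,1} = 0
G(12) = mex{0,2} = 1
G(13) = mex{1,0} = 2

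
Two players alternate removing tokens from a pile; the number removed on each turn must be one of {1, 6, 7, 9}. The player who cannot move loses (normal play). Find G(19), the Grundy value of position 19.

G(0) = 0
G(1) = mex{0} = 1
G(2) = mex{1} = 0
G(3) = mex{0} = 1
G(4) = mex{1} = 0
G(5) = mex{0} = 1
G(6) = mex{1,0} = 2
G(7) = mex{2,1,0} = 3
G(8) = mex{3,0,1} = 2
G(9) = mex{2,1,0,0} = 3
G(10) = mex{3,0,1,1} = 2
G(11) = mex{2,1,0,0} = 3
G(12) = mex{3,2,1,1} = 0
G(13) = mex{0,3,2,0} = 1
G(14) = mex{1,2,3,1} = 0
G(15) = mex{0,3,2,2} = 1
G(16) = mex{1,2,3,3} = 0
G(17) = mex{0,3,2,2} = 1
G(18) = mex{1,0,3,3} = 2
G(19) = mex{2,1,0,2} = 3

3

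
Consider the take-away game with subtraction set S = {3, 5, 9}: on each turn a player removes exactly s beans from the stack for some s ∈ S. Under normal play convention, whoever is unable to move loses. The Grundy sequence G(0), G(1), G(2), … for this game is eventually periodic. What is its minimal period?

n :  0  1  2  3  4  5  6  7  8  9 10 11 12 13 14 15 16 17 18 19 20 21 22 23 24 25 26
G :  0  0  0  1  1  1  2  2  0  3  3  1  0  2  0  1  0  1  0  1  0  1  0  1  0  1  0
From n = 14 onward G(n+2) = G(n); since this holds over max(S) = 9 consecutive positions the period is 2 (pre-period 14).

2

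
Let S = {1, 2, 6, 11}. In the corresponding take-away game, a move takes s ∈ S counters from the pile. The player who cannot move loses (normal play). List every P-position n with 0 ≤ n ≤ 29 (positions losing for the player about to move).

0, 3, 7, 10, 15, 19, 22, 27

G(0) = 0
G(1) = mex{0} = 1
G(2) = mex{1,0} = 2
G(3) = mex{2,1} = 0
G(4) = mex{0,2} = 1
G(5) = mex{1,0} = 2
G(6) = mex{2,1,0} = 3
G(7) = mex{3,2,1} = 0
G(8) = mex{0,3,2} = 1
G(9) = mex{1,0,0} = 2
G(10) = mex{2,1,1} = 0
G(11) = mex{0,2,2,0} = 1
G(12) = mex{1,0,3,1} = 2
G(13) = mex{2,1,0,2} = 3
G(14) = mex{3,2,1,0} = 4
G(15) = mex{4,3,2,1} = 0
G(16) = mex{0,4,0,2} = 1
G(17) = mex{1,0,1,3} = 2
G(18) = mex{2,1,2,0} = 3
G(19) = mex{3,2,3,1} = 0
G(20) = mex{0,3,4,2} = 1
G(21) = mex{1,0,0,0} = 2
G(22) = mex{2,1,1,1} = 0
G(23) = mex{0,2,2,2} = 1
G(24) = mex{1,0,3,3} = 2
G(25) = mex{2,1,0,4} = 3
G(26) = mex{3,2,1,0} = 4
G(27) = mex{4,3,2,1} = 0
G(28) = mex{0,4,0,2} = 1
G(29) = mex{1,0,1,3} = 2
P-positions are exactly the n with G(n) = 0.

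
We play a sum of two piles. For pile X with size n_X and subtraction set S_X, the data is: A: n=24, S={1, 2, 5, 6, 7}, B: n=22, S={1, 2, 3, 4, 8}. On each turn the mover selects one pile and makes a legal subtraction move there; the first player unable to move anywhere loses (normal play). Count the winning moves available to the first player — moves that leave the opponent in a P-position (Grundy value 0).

0

Pile A, S = {1, 2, 5, 6, 7}:
n :  0  1  2  3  4  5  6  7  8  9 10 11 12 13 14 15 16 17 18 19 20 21 22 23 24
G :  0  1  2  0  1  2  3  4  5  3  4  0  1  2  0  1  2  3  4  5  3  4  0  1  2
G_A(24) = 2.
Pile B, S = {1, 2, 3, 4, 8}:
n :  0  1  2  3  4  5  6  7  8  9 10 11 12 13 14 15 16 17 18 19 20 21 22
G :  0  1  2  3  4  0  1  2  3  4  0  1  2  3  4  0  1  2  3  4  0  1  2
G_B(22) = 2.
Combined Grundy value = 2 ⊕ 2 = 0.
A winning move leaves total XOR = 0, i.e. changes one component's Grundy value g to g ⊕ X where X is the current total.
Pile A: target g' = 2⊕0 = 2, but every legal move changes the Grundy value (mex property), so 0 moves.
Pile B: target g' = 2⊕0 = 2, but every legal move changes the Grundy value (mex property), so 0 moves.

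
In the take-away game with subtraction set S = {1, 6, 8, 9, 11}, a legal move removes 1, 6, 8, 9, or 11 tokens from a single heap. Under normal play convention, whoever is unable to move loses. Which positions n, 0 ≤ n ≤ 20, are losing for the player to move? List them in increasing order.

G(0) = 0
G(1) = mex{0} = 1
G(2) = mex{1} = 0
G(3) = mex{0} = 1
G(4) = mex{1} = 0
G(5) = mex{0} = 1
G(6) = mex{1,0} = 2
G(7) = mex{2,1} = 0
G(8) = mex{0,0,0} = 1
G(9) = mex{1,1,1,0} = 2
G(10) = mex{2,0,0,1} = 3
G(11) = mex{3,1,1,0,0} = 2
G(12) = mex{2,2,0,1,1} = 3
G(13) = mex{3,0,1,0,0} = 2
G(14) = mex{2,1,2,1,1} = 0
G(15) = mex{0,2,0,2,0} = 1
G(16) = mex{1,3,1,0,1} = 2
G(17) = mex{2,2,2,1,2} = 0
G(18) = mex{0,3,3,2,0} = 1
G(19) = mex{1,2,2,3,1} = 0
G(20) = mex{0,0,3,2,2} = 1
P-positions are exactly the n with G(n) = 0.

0, 2, 4, 7, 14, 17, 19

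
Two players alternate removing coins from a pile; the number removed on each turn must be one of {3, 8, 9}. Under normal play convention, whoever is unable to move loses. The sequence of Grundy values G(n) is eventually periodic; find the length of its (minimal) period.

G(0) = 0
G(1) = mex{} = 0
G(2) = mex{} = 0
G(3) = mex{0} = 1
G(4) = mex{0} = 1
G(5) = mex{0} = 1
G(6) = mex{1} = 0
G(7) = mex{1} = 0
G(8) = mex{1,0} = 2
G(9) = mex{0,0,0} = 1
G(10) = mex{0,0,0} = 1
G(11) = mex{2,1,0} = 3
G(12) = mex{1,1,1} = 0
G(13) = mex{1,1,1} = 0
G(14) = mex{3,0,1} = 2
G(15) = mex{0,0,0} = 1
G(16) = mex{0,2,0} = 1
G(17) = mex{2,1,2} = 0
G(18) = mex{1,1,1} = 0
G(19) = mex{1,3,1} = 0
G(20) = mex{0,0,3} = 1
G(21) = mex{0,0,0} = 1
G(22) = mex{0,2,0} = 1
G(23) = mex{1,1,2} = 0
G(24) = mex{1,1,1} = 0
G(25) = mex{1,0,1} = 2
G(26) = mex{0,0,0} = 1
G(27) = mex{0,0,0} = 1
G(28) = mex{2,1,0} = 3
G(29) = mex{1,1,1} = 0
G(30) = mex{1,1,1} = 0
G(31) = mex{3,0,1} = 2
G(32) = mex{0,0,0} = 1
G(33) = mex{0,2,0} = 1
G(34) = mex{2,1,2} = 0
G(35) = mex{1,1,1} = 0
G(n+17) = G(n) holds for n = 0,…,8 (a full window of length max(S) = 9), so the sequence is purely periodic with period 17.

17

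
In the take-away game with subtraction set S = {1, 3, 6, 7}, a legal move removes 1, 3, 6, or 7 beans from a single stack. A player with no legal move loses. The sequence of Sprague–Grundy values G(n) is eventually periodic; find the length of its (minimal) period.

12

G(0) = 0
G(1) = mex{0} = 1
G(2) = mex{1} = 0
G(3) = mex{0,0} = 1
G(4) = mex{1,1} = 0
G(5) = mex{0,0} = 1
G(6) = mex{1,1,0} = 2
G(7) = mex{2,0,1,0} = 3
G(8) = mex{3,1,0,1} = 2
G(9) = mex{2,2,1,0} = 3
G(10) = mex{3,3,0,1} = 2
G(11) = mex{2,2,1,0} = 3
G(12) = mex{3,3,2,1} = 0
G(13) = mex{0,2,3,2} = 1
G(14) = mex{1,3,2,3} = 0
G(15) = mex{0,0,3,2} = 1
G(16) = mex{1,1,2,3} = 0
G(17) = mex{0,0,3,2} = 1
G(18) = mex{1,1,0,3} = 2
G(19) = mex{2,0,1,0} = 3
G(20) = mex{3,1,0,1} = 2
G(21) = mex{2,2,1,0} = 3
G(22) = mex{3,3,0,1} = 2
G(23) = mex{2,2,1,0} = 3
G(24) = mex{3,3,2,1} = 0
G(25) = mex{0,2,3,2} = 1
G(n+12) = G(n) holds for n = 0,…,6 (a full window of length max(S) = 7), so the sequence is purely periodic with period 12.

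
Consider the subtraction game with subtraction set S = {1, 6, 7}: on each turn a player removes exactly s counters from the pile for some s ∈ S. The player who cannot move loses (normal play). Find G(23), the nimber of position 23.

n :  0  1  2  3  4  5  6  7  8  9 10 11 12 13 14 15 16 17 18 19 20 21 22 23
G :  0  1  0  1  0  1  2  3  2  3  2  3  0  1  0  1  0  1  2  3  2  3  2  3

3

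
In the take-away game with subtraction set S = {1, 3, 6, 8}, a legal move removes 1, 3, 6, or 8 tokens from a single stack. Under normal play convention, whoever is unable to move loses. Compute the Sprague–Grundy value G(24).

G(0) = 0
G(1) = mex{0} = 1
G(2) = mex{1} = 0
G(3) = mex{0,0} = 1
G(4) = mex{1,1} = 0
G(5) = mex{0,0} = 1
G(6) = mex{1,1,0} = 2
G(7) = mex{2,0,1} = 3
G(8) = mex{3,1,0,0} = 2
G(9) = mex{2,2,1,1} = 0
G(10) = mex{0,3,0,0} = 1
G(11) = mex{1,2,1,1} = 0
G(12) = mex{0,0,2,0} = 1
G(13) = mex{1,1,3,1} = 0
G(14) = mex{0,0,2,2} = 1
G(15) = mex{1,1,0,3} = 2
G(16) = mex{2,0,1,2} = 3
G(17) = mex{3,1,0,0} = 2
G(18) = mex{2,2,1,1} = 0
G(19) = mex{0,3,0,0} = 1
G(20) = mex{1,2,1,1} = 0
G(21) = mex{0,0,2,0} = 1
G(22) = mex{1,1,3,1} = 0
G(23) = mex{0,0,2,2} = 1
G(24) = mex{1,1,0,3} = 2

2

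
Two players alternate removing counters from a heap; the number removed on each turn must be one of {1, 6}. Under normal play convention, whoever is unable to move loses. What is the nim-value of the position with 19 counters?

G(0) = 0
G(1) = mex{0} = 1
G(2) = mex{1} = 0
G(3) = mex{0} = 1
G(4) = mex{1} = 0
G(5) = mex{0} = 1
G(6) = mex{1,0} = 2
G(7) = mex{2,1} = 0
G(8) = mex{0,0} = 1
G(9) = mex{1,1} = 0
G(10) = mex{0,0} = 1
G(11) = mex{1,1} = 0
G(12) = mex{0,2} = 1
G(13) = mex{1,0} = 2
G(14) = mex{2,1} = 0
G(15) = mex{0,0} = 1
G(16) = mex{1,1} = 0
G(17) = mex{0,0} = 1
G(18) = mex{1,1} = 0
G(19) = mex{0,2} = 1

1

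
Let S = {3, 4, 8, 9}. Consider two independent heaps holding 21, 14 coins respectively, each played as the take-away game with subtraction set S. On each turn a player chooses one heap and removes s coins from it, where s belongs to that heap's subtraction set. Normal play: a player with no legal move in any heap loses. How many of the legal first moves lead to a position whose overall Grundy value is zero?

3

All heaps use S = {3, 4, 8, 9}:
G(0) = 0
G(1) = mex{} = 0
G(2) = mex{} = 0
G(3) = mex{0} = 1
G(4) = mex{0,0} = 1
G(5) = mex{0,0} = 1
G(6) = mex{1,0} = 2
G(7) = mex{1,1} = 0
G(8) = mex{1,1,0} = 2
G(9) = mex{2,1,0,0} = 3
G(10) = mex{0,2,0,0} = 1
G(11) = mex{2,0,1,0} = 3
G(12) = mex{3,2,1,1} = 0
G(13) = mex{1,3,1,1} = 0
G(14) = mex{3,1,2,1} = 0
G(15) = mex{0,3,0,2} = 1
G(16) = mex{0,0,2,0} = 1
G(17) = mex{0,0,3,2} = 1
G(18) = mex{1,0,1,3} = 2
G(19) = mex{1,1,3,1} = 0
G(20) = mex{1,1,0,3} = 2
G(21) = mex{2,1,0,0} = 3
Heap A: G(21) = 3.
Heap B: G(14) = 0.
Combined Grundy value = 3 ⊕ 0 = 3.
A winning move leaves total XOR = 0, i.e. changes one component's Grundy value g to g ⊕ X where X is the current total.
Heap A: need g' = 3⊕3 = 0. Options: 21−3→G=2, 21−4→G=1, 21−8→G=0, 21−9→G=0. Hits: 2.
Heap B: need g' = 0⊕3 = 3. Options: 14−3→G=3, 14−4→G=1, 14−8→G=2, 14−9→G=1. Hits: 1.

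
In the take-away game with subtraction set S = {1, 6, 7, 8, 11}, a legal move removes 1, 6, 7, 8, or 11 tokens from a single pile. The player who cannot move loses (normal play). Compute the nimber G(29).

G(0) = 0
G(1) = mex{0} = 1
G(2) = mex{1} = 0
G(3) = mex{0} = 1
G(4) = mex{1} = 0
G(5) = mex{0} = 1
G(6) = mex{1,0} = 2
G(7) = mex{2,1,0} = 3
G(8) = mex{3,0,1,0} = 2
G(9) = mex{2,1,0,1} = 3
G(10) = mex{3,0,1,0} = 2
G(11) = mex{2,1,0,1,0} = 3
G(12) = mex{3,2,1,0,1} = 4
G(13) = mex{4,3,2,1,0} = 5
G(14) = mex{5,2,3,2,1} = 0
G(15) = mex{0,3,2,3,0} = 1
G(16) = mex{1,2,3,2,1} = 0
G(17) = mex{0,3,2,3,2} = 1
G(18) = mex{1,4,3,2,3} = 0
G(19) = mex{0,5,4,3,2} = 1
G(20) = mex{1,0,5,4,3} = 2
G(21) = mex{2,1,0,5,2} = 3
G(22) = mex{3,0,1,0,3} = 2
G(23) = mex{2,1,0,1,4} = 3
G(24) = mex{3,0,1,0,5} = 2
G(25) = mex{2,1,0,1,0} = 3
G(26) = mex{3,2,1,0,1} = 4
G(27) = mex{4,3,2,1,0} = 5
G(28) = mex{5,2,3,2,1} = 0
G(29) = mex{0,3,2,3,0} = 1

1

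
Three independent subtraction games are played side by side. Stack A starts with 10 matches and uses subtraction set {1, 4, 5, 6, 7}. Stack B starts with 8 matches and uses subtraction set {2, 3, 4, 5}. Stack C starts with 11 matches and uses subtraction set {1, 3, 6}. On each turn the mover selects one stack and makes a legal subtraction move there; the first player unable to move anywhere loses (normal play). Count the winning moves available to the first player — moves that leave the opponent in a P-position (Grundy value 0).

Stack A, S = {1, 4, 5, 6, 7}:
n :  0  1  2  3  4  5  6  7  8  9 10
G :  0  1  0  1  2  3  2  3  4  5  0
G_A(10) = 0.
Stack B, S = {2, 3, 4, 5}:
G(0) = 0
G(1) = mex{} = 0
G(2) = mex{0} = 1
G(3) = mex{0,0} = 1
G(4) = mex{1,0,0} = 2
G(5) = mex{1,1,0,0} = 2
G(6) = mex{2,1,1,0} = 3
G(7) = mex{2,2,1,1} = 0
G(8) = mex{3,2,2,1} = 0
G_B(8) = 0.
Stack C, S = {1, 3, 6}:
n :  0  1  2  3  4  5  6  7  8  9 10 11
G :  0  1  0  1  0  1  2  3  2  0  1  0
G_C(11) = 0.
Combined Grundy value = 0 ⊕ 0 ⊕ 0 = 0.
A winning move leaves total XOR = 0, i.e. changes one component's Grundy value g to g ⊕ X where X is the current total.
Stack A: target g' = 0⊕0 = 0, but every legal move changes the Grundy value (mex property), so 0 moves.
Stack B: target g' = 0⊕0 = 0, but every legal move changes the Grundy value (mex property), so 0 moves.
Stack C: target g' = 0⊕0 = 0, but every legal move changes the Grundy value (mex property), so 0 moves.

0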